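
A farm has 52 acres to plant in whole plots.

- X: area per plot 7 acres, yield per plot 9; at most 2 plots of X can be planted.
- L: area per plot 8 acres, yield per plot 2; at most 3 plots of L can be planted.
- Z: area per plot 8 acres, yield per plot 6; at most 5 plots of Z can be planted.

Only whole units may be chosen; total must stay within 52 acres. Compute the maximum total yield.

Take 2×X and 4×Z: area 46 ≤ 52, yield 2·9 + 4·6 = 42.
X has the best ratio (9/7) and is taken to its limit of 2; remaining capacity is filled optimally with the others.

42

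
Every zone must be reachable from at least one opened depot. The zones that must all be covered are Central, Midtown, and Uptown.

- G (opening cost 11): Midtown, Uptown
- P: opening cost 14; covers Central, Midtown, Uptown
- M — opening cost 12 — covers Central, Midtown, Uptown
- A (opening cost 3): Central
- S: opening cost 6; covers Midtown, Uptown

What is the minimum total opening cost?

9

Choose A and S: together they cover Central, Midtown, Uptown — every zone.
Total opening cost: 3 + 6 = 9.
No cover costs less than 9.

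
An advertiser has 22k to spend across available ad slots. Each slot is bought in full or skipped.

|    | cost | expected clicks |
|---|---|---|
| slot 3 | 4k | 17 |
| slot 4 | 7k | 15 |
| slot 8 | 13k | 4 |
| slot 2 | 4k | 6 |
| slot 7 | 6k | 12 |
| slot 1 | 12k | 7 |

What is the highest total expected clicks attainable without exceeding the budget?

50

slot 3 + slot 4 + slot 7: cost 4 + 7 + 6 = 17 ≤ 22, expected clicks 17 + 15 + 12 = 44.
slot 3 + slot 4 + slot 2 + slot 7: cost 4 + 7 + 4 + 6 = 21 ≤ 22, expected clicks 17 + 15 + 6 + 12 = 50.
Best is slot 3, slot 4, slot 2, and slot 7 with total expected clicks 50.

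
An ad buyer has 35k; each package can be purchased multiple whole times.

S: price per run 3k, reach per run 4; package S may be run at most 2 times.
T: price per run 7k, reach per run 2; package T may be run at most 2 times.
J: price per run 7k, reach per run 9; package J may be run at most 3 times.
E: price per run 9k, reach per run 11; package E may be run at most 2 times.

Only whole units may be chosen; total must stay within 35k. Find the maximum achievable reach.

44

S has the best ratio (4/3); taking only S gives at most 2×4 = 8 (stopped by the supply cap of 2).
Mixing does better — 1×S, 2×J, and 2×E: price 35 ≤ 35, reach 1·4 + 2·9 + 2·11 = 44.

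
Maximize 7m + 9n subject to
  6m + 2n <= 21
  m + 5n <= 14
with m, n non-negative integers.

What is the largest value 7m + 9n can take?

32

The continuous relaxation peaks at (2.75, 2.25) with value 39.50; rounding to a feasible lattice point costs some objective.
(m,n)=(2,2): 6·2+2·2=16≤21, 1·2+5·2=12≤14, objective 32.
(m,n)=(3,1): 6·3+2·1=20≤21, 1·3+5·1=8≤14, objective 30.
(m,n)=(1,2): 6·1+2·2=10≤21, 1·1+5·2=11≤14, objective 25.
No feasible integer point exceeds 32.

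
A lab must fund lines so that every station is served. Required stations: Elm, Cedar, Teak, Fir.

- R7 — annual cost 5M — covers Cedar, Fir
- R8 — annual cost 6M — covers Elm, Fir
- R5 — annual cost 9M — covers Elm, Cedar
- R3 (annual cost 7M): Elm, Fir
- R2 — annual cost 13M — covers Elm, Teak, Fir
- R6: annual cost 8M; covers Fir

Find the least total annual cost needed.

Choose R7 and R2: together they cover Elm, Cedar, Teak, Fir — every station.
Total annual cost: 5 + 13 = 18.

18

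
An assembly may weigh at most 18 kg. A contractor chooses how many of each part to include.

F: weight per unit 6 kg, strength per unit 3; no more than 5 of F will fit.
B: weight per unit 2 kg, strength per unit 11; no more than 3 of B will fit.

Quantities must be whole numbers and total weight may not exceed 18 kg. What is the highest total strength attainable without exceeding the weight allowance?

Take 2×F and 3×B: weight 18 ≤ 18, strength 2·3 + 3·11 = 39.
B has the best ratio (11/2) and is taken to its limit of 3; remaining capacity is filled optimally with the others.

39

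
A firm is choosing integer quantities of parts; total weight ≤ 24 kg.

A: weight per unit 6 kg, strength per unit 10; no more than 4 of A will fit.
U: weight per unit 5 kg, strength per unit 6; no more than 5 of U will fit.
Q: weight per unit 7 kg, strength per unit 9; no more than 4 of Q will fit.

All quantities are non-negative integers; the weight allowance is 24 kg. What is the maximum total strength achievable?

40

This is a bounded integer knapsack.
4×A: weight 24 ≤ 24, strength 4·10 = 40.
3×A and 1×U: weight 23 ≤ 24, strength 3·10 + 1·6 = 36.
Best is 40.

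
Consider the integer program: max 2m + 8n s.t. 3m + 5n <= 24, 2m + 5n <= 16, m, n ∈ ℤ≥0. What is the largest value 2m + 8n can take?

24

Relaxing integrality, the LP optimum is 25.60 at (m,n) = (0, 3.2), which is not an integer point.
(m,n)=(0,3) is feasible, giving 24.
(m,n)=(1,2) is feasible, giving 18.
(m,n)=(0,2) is feasible, giving 16.
No feasible integer point exceeds 24.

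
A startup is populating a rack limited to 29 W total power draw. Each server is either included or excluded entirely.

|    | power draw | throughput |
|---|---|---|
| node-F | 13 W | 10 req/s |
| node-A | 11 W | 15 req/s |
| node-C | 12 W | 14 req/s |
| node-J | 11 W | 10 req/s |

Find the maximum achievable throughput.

node-A + node-C: power draw 11 + 12 = 23 ≤ 29, throughput 15 + 14 = 29.
node-F + node-A: power draw 13 + 11 = 24 ≤ 29, throughput 10 + 15 = 25.
node-A + node-J: power draw 11 + 11 = 22 ≤ 29, throughput 15 + 10 = 25.
Best is node-A and node-C with total throughput 29.

29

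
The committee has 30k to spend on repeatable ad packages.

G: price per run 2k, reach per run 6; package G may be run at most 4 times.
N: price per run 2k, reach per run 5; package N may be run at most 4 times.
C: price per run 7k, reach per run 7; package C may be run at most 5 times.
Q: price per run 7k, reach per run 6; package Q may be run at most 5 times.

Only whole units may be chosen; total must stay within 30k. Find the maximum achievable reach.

This is a bounded integer knapsack.
G has the best ratio (6/2); taking only G gives at most 4×6 = 24 (stopped by the supply cap of 4).
Mixing does better — 4×G, 4×N, and 2×C: price 30 ≤ 30, reach 4·6 + 4·5 + 2·7 = 58.

58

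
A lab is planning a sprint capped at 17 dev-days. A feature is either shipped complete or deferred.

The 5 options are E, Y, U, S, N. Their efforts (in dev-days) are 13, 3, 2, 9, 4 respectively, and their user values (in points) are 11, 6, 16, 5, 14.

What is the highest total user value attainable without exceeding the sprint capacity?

36

Allowing fractional choices, the relaxed optimum would be about 42.8, but features are indivisible.
Y + U + N: effort 3 + 2 + 4 = 9 ≤ 17, user value 6 + 16 + 14 = 36.
U + S + N: effort 2 + 9 + 4 = 15 ≤ 17, user value 16 + 5 + 14 = 35.
Best is Y, U, and N with total user value 36.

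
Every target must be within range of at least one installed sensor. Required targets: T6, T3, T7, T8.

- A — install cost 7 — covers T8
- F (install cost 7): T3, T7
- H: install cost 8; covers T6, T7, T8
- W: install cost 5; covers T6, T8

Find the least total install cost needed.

This is an integer covering problem.
Choose F and W: together they cover T6, T3, T7, T8 — every target.
Total install cost: 7 + 5 = 12.
No cover costs less than 12.

12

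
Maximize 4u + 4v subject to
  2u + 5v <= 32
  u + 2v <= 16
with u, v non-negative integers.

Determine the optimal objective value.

(u,v)=(16,0) is feasible, giving 64.
(u,v)=(15,0) is feasible, giving 60.
No feasible integer point exceeds 64.

64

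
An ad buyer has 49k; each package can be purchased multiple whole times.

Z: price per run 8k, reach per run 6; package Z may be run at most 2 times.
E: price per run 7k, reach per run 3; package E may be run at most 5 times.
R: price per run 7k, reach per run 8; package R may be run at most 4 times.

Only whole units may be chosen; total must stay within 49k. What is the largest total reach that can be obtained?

44

3×E and 4×R: price 49 ≤ 49, reach 3·3 + 4·8 = 41.
2×Z and 4×R: price 44 ≤ 49, reach 2·6 + 4·8 = 44.
Best is 44.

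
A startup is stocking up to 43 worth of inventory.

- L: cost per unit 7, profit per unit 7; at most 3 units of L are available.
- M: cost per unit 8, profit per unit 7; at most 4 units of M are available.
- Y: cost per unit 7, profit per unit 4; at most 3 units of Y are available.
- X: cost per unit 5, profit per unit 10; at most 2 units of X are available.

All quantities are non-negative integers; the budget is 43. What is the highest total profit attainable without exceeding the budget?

48

X has the best ratio (10/5); taking only X gives at most 2×10 = 20 (stopped by the supply cap of 2).
Mixing does better — 4×M and 2×X: cost 42 ≤ 43, profit 4·7 + 2·10 = 48.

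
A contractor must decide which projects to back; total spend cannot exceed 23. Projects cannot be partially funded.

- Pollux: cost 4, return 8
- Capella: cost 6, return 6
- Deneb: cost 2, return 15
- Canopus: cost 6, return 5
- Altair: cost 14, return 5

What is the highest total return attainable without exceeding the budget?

34

This is a 0-1 knapsack instance.
Allowing fractional choices, the relaxed optimum would be about 35.8, but projects are indivisible.
Pollux + Capella + Deneb: cost 4 + 6 + 2 = 12 ≤ 23, return 8 + 6 + 15 = 29.
Pollux + Capella + Deneb + Canopus: cost 4 + 6 + 2 + 6 = 18 ≤ 23, return 8 + 6 + 15 + 5 = 34.
Best is Pollux, Capella, Deneb, and Canopus with total return 34.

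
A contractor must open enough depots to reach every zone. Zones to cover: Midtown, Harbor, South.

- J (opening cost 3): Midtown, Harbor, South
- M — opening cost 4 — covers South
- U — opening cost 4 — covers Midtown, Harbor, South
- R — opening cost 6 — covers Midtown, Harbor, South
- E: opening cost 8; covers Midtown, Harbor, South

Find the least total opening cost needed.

3

J alone covers Midtown, Harbor, South — every zone.
Total opening cost: 3.
No cover costs less than 3.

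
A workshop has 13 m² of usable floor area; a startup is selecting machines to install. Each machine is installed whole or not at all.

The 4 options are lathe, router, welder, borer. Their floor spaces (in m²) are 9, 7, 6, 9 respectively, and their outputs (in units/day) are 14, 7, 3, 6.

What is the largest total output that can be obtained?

14

Allowing fractional choices, the relaxed optimum would be about 18.0, but machines are indivisible.
lathe: floor space 9 ≤ 13, output 14.
router + welder: floor space 7 + 6 = 13 ≤ 13, output 7 + 3 = 10.
Best is lathe with total output 14.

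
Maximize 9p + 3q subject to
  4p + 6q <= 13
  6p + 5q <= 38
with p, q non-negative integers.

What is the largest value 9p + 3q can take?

Relaxing integrality, the LP optimum is 29.25 at (p,q) = (3.25, 0), which is not an integer point.
(p,q)=(3,0): 4·3+6·0=12≤13, 6·3+5·0=18≤38, objective 27.
(p,q)=(2,0): 4·2+6·0=8≤13, 6·2+5·0=12≤38, objective 18.
No feasible integer point exceeds 27.

27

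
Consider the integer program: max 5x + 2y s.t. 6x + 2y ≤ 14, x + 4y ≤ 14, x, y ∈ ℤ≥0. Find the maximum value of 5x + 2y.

The continuous relaxation peaks at (1.27, 3.18) with value 12.73; rounding to a feasible lattice point costs some objective.
(x,y)=(2,1) is feasible, giving 12.
(x,y)=(1,3) is feasible, giving 11.
(x,y)=(2,0) is feasible, giving 10.
(x,y)=(1,2) is feasible, giving 9.
Maximum is 12 at (x,y)=(2,1).

12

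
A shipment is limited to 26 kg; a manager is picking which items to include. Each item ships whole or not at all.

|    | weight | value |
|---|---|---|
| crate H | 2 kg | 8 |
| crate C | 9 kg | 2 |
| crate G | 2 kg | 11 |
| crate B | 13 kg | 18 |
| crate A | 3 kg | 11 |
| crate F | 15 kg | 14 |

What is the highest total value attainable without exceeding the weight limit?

Allowing fractional choices, the relaxed optimum would be about 53.6, but items are indivisible.
crate H + crate G + crate B + crate A: weight 2 + 2 + 13 + 3 = 20 ≤ 26, value 8 + 11 + 18 + 11 = 48.
crate G + crate B + crate A: weight 2 + 13 + 3 = 18 ≤ 26, value 11 + 18 + 11 = 40.
crate H + crate G + crate A + crate F: weight 2 + 2 + 3 + 15 = 22 ≤ 26, value 8 + 11 + 11 + 14 = 44.
Best is crate H, crate G, crate B, and crate A with total value 48.

48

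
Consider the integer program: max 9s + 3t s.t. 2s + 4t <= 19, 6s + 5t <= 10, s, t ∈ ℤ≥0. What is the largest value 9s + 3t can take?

9

(s,t)=(1,0): 2·1+4·0=2≤19, 6·1+5·0=6≤10, objective 9.
(s,t)=(0,1): 2·0+4·1=4≤19, 6·0+5·1=5≤10, objective 3.
(s,t)=(0,0): 2·0+4·0=0≤19, 6·0+5·0=0≤10, objective 0.
Maximum is 9 at (s,t)=(1,0).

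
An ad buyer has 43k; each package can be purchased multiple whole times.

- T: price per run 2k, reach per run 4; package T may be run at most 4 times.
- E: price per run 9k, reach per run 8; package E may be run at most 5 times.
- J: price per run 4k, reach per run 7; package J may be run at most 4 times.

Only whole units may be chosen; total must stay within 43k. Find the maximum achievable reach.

60

T has the best ratio (4/2); taking only T gives at most 4×4 = 16 (stopped by the supply cap of 4).
Mixing does better — 4×T, 2×E, and 4×J: price 42 ≤ 43, reach 4·4 + 2·8 + 4·7 = 60.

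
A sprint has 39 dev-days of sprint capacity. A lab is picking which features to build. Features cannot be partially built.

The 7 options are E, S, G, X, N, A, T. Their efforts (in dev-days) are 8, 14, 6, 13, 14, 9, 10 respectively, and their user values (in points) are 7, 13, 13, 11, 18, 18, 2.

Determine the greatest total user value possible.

56

Allowing fractional choices, the relaxed optimum would be about 58.3, but features are indivisible.
E + S + G + A: effort 8 + 14 + 6 + 9 = 37 ≤ 39, user value 7 + 13 + 13 + 18 = 51.
G + N + A + T: effort 6 + 14 + 9 + 10 = 39 ≤ 39, user value 13 + 18 + 18 + 2 = 51.
E + G + N + A: effort 8 + 6 + 14 + 9 = 37 ≤ 39, user value 7 + 13 + 18 + 18 = 56.
Best is E, G, N, and A with total user value 56.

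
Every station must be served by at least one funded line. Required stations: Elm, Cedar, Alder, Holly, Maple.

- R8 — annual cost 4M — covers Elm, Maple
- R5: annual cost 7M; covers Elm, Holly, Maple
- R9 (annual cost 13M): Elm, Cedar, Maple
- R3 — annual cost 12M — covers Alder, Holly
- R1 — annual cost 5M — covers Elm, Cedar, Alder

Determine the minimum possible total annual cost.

Choose R5 and R1: together they cover Elm, Cedar, Alder, Holly, Maple — every station.
Total annual cost: 7 + 5 = 12.
No cover costs less than 12.

12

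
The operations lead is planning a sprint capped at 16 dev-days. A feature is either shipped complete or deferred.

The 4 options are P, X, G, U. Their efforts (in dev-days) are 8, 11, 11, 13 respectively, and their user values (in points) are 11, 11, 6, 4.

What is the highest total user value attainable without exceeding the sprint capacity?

This is an integer program with binary decision variables.
Allowing fractional choices, the relaxed optimum would be about 19.0, but features are indivisible.
P: effort 8 ≤ 16, user value 11.
G: effort 11 ≤ 16, user value 6.
X: effort 11 ≤ 16, user value 11.
The maximum user value is 11; one optimal choice is P.

11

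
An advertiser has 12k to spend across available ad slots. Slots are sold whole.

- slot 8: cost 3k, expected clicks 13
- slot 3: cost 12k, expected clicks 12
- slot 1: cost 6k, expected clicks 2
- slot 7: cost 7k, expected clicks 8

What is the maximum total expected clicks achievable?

Allowing fractional choices, the relaxed optimum would be about 23.0, but ad slots are indivisible.
slot 8 + slot 1: cost 3 + 6 = 9 ≤ 12, expected clicks 13 + 2 = 15.
slot 8 + slot 7: cost 3 + 7 = 10 ≤ 12, expected clicks 13 + 8 = 21.
Best is slot 8 and slot 7 with total expected clicks 21.

21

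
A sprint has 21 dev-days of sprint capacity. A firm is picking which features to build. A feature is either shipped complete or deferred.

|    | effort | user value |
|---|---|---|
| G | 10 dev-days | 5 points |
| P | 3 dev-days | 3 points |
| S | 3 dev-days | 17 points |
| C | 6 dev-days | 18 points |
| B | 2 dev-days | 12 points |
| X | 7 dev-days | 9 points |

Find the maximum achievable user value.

Take P, S, C, B, and X: effort 3 + 3 + 6 + 2 + 7 = 21 ≤ 21, user value 3 + 17 + 18 + 12 + 9 = 59.
No other feasible combination does better.

59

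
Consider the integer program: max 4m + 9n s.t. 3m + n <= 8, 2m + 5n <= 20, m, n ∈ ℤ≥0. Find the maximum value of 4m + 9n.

(m,n)=(0,4): 3·0+1·4=4≤8, 2·0+5·4=20≤20, objective 36.
(m,n)=(1,3): 3·1+1·3=6≤8, 2·1+5·3=17≤20, objective 31.
(m,n)=(0,3): 3·0+1·3=3≤8, 2·0+5·3=15≤20, objective 27.
(m,n)=(2,2): 3·2+1·2=8≤8, 2·2+5·2=14≤20, objective 26.
Maximum is 36 at (m,n)=(0,4).

36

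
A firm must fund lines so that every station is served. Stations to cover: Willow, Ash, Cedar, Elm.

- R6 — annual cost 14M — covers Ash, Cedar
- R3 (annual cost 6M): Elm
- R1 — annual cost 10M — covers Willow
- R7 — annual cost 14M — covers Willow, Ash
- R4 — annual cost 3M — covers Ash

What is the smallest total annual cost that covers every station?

This is a weighted set-cover instance.
The greedy cost-per-new-station heuristic would pick R4, R3, R1, and R6 for 33, but a cheaper cover exists.
Choose R6, R3, and R1: together they cover Willow, Ash, Cedar, Elm — every station.
Total annual cost: 14 + 6 + 10 = 30.
No cover costs less than 30.

30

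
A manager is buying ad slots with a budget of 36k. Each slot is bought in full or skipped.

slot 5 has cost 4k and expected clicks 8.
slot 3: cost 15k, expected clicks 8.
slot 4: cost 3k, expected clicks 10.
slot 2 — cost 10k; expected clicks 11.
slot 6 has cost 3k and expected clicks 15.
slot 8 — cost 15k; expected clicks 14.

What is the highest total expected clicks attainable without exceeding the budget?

Allowing fractional choices, the relaxed optimum would be about 58.5, but ad slots are indivisible.
slot 5 + slot 4 + slot 2 + slot 6 + slot 8: cost 4 + 3 + 10 + 3 + 15 = 35 ≤ 36, expected clicks 8 + 10 + 11 + 15 + 14 = 58.
slot 5 + slot 3 + slot 4 + slot 2 + slot 6: cost 4 + 15 + 3 + 10 + 3 = 35 ≤ 36, expected clicks 8 + 8 + 10 + 11 + 15 = 52.
slot 4 + slot 2 + slot 6 + slot 8: cost 3 + 10 + 3 + 15 = 31 ≤ 36, expected clicks 10 + 11 + 15 + 14 = 50.
Best is slot 5, slot 4, slot 2, slot 6, and slot 8 with total expected clicks 58.

58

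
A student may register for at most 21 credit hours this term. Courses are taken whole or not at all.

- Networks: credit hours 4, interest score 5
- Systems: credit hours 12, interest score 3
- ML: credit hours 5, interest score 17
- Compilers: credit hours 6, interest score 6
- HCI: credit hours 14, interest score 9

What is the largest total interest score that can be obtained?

Allowing fractional choices, the relaxed optimum would be about 31.9, but courses are indivisible.
ML + HCI: credit hours 5 + 14 = 19 ≤ 21, interest score 17 + 9 = 26.
Networks + ML + Compilers: credit hours 4 + 5 + 6 = 15 ≤ 21, interest score 5 + 17 + 6 = 28.
Best is Networks, ML, and Compilers with total interest score 28.

28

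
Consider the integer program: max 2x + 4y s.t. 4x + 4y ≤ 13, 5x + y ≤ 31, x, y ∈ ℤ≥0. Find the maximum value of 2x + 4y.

12

The continuous relaxation peaks at (0, 3.25) with value 13.00; rounding to a feasible lattice point costs some objective.
(x,y)=(0,3): 4·0+4·3=12≤13, 5·0+1·3=3≤31, objective 12.
(x,y)=(1,2): 4·1+4·2=12≤13, 5·1+1·2=7≤31, objective 10.
(x,y)=(0,2): 4·0+4·2=8≤13, 5·0+1·2=2≤31, objective 8.
Maximum is 12 at (x,y)=(0,3).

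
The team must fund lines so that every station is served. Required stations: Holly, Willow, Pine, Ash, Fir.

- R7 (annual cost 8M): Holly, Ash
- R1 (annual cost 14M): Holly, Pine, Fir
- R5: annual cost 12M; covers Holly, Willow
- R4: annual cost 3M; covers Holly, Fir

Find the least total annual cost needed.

34

The greedy cost-per-new-station heuristic would pick R4, R7, R5, and R1 for 37, but a cheaper cover exists.
Choose R7, R1, and R5: together they cover Holly, Willow, Pine, Ash, Fir — every station.
Total annual cost: 8 + 14 + 12 = 34.
No cover costs less than 34.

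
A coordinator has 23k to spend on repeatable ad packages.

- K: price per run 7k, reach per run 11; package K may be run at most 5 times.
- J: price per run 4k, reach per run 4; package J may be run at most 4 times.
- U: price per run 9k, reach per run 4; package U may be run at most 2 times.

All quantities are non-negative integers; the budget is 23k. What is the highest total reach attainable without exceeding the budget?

Take 3×K: price 21 ≤ 23, reach 3·11 = 33.
No other integer combination yields more.

33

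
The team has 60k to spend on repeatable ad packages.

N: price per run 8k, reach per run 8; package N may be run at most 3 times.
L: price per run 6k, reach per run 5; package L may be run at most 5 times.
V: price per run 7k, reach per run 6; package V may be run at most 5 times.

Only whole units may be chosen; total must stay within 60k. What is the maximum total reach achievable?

54

This is a bounded integer knapsack.
N has the best ratio (8/8); taking only N gives at most 3×8 = 24 (stopped by the supply cap of 3).
Mixing does better — 3×N and 5×V: price 59 ≤ 60, reach 3·8 + 5·6 = 54.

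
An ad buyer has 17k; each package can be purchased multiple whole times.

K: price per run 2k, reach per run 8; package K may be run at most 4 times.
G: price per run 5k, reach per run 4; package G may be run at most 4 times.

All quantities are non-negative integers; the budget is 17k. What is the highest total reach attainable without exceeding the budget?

36

K has the best ratio (8/2); taking only K gives at most 4×8 = 32 (stopped by the supply cap of 4).
Mixing does better — 4×K and 1×G: price 13 ≤ 17, reach 4·8 + 1·4 = 36.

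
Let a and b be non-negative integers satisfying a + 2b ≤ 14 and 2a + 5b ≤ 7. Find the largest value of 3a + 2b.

9

The continuous relaxation peaks at (3.5, 0) with value 10.50; rounding to a feasible lattice point costs some objective.
(a,b)=(3,0): 1·3+2·0=3≤14, 2·3+5·0=6≤7, objective 9.
(a,b)=(2,0): 1·2+2·0=2≤14, 2·2+5·0=4≤7, objective 6.
The best lattice point is (3,0), giving 9.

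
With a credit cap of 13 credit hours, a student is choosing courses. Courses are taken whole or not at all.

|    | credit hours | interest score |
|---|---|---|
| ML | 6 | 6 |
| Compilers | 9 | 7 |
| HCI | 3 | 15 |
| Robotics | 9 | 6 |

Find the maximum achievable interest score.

22

This is a 0-1 knapsack instance.
Allowing fractional choices, the relaxed optimum would be about 24.1, but courses are indivisible.
Compilers + HCI: credit hours 9 + 3 = 12 ≤ 13, interest score 7 + 15 = 22.
ML + HCI: credit hours 6 + 3 = 9 ≤ 13, interest score 6 + 15 = 21.
Best is Compilers and HCI with total interest score 22.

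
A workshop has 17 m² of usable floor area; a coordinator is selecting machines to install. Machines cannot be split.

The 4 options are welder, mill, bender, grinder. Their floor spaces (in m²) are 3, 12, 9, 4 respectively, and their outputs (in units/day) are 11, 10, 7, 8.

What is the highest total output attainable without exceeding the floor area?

Take welder, bender, and grinder: floor space 3 + 9 + 4 = 16 ≤ 17, output 11 + 7 + 8 = 26.
No other feasible combination does better.

26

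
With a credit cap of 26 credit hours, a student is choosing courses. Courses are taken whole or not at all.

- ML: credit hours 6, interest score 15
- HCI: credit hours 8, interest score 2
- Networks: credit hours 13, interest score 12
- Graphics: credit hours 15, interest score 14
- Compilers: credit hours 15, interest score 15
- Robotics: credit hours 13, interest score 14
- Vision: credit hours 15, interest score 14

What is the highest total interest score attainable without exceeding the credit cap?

30

ML + Robotics: credit hours 6 + 13 = 19 ≤ 26, interest score 15 + 14 = 29.
ML + Compilers: credit hours 6 + 15 = 21 ≤ 26, interest score 15 + 15 = 30.
Best is ML and Compilers with total interest score 30.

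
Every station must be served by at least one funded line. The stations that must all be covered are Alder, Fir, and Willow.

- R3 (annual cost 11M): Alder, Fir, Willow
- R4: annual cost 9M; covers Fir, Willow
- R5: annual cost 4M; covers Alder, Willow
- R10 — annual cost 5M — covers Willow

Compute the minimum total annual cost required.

This is a weighted set-cover instance.
R3 alone covers Alder, Fir, Willow — every station.
Total annual cost: 11.

11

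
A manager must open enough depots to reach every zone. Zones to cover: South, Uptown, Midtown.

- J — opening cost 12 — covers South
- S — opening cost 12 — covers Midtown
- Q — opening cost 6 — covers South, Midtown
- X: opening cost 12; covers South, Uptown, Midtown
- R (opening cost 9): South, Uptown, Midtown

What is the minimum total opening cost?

R alone covers South, Uptown, Midtown — every zone.
Total opening cost: 9.

9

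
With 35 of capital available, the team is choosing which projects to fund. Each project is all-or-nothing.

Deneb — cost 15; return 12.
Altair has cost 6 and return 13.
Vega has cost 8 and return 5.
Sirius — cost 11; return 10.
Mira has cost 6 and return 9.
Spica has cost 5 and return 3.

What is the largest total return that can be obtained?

39

Treat it as a binary knapsack problem.
Deneb + Altair + Mira + Spica: cost 15 + 6 + 6 + 5 = 32 ≤ 35, return 12 + 13 + 9 + 3 = 37.
Deneb + Altair + Vega + Mira: cost 15 + 6 + 8 + 6 = 35 ≤ 35, return 12 + 13 + 5 + 9 = 39.
Altair + Vega + Sirius + Mira: cost 6 + 8 + 11 + 6 = 31 ≤ 35, return 13 + 5 + 10 + 9 = 37.
Best is Deneb, Altair, Vega, and Mira with total return 39.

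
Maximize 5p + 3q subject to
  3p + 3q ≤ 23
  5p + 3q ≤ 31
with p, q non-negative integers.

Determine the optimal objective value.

(p,q)=(5,2) is feasible, giving 31.
(p,q)=(4,3) is feasible, giving 29.
No feasible integer point exceeds 31.

31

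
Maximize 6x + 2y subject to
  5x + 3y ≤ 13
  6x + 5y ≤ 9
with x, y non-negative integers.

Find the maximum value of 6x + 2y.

6

Relaxing integrality, the LP optimum is 9.00 at (x,y) = (1.5, 0), which is not an integer point.
(x,y)=(1,0): 5·1+3·0=5≤13, 6·1+5·0=6≤9, objective 6.
(x,y)=(0,1): 5·0+3·1=3≤13, 6·0+5·1=5≤9, objective 2.
No feasible integer point exceeds 6.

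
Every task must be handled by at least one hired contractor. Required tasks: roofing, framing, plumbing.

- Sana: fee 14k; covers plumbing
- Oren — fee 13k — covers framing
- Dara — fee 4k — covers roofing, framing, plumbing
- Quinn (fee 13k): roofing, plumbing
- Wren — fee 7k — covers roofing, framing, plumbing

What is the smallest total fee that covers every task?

Dara alone covers roofing, framing, plumbing — every task.
Total fee: 4.
No cover costs less than 4.

4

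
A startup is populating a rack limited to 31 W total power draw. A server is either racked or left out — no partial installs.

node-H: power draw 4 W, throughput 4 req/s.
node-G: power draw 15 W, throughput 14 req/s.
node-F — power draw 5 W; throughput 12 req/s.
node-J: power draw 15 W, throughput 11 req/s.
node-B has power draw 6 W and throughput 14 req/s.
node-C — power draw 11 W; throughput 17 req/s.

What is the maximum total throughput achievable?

47

Take node-H, node-F, node-B, and node-C: power draw 4 + 5 + 6 + 11 = 26 ≤ 31, throughput 4 + 12 + 14 + 17 = 47.
No other feasible combination does better.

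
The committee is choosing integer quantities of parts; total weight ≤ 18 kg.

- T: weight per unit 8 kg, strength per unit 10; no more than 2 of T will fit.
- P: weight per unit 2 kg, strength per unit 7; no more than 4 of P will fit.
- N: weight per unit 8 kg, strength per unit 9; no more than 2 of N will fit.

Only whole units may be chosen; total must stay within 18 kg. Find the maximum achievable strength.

38

This is a bounded integer knapsack.
P has the best ratio (7/2); taking only P gives at most 4×7 = 28 (stopped by the supply cap of 4).
Mixing does better — 1×T and 4×P: weight 16 ≤ 18, strength 1·10 + 4·7 = 38.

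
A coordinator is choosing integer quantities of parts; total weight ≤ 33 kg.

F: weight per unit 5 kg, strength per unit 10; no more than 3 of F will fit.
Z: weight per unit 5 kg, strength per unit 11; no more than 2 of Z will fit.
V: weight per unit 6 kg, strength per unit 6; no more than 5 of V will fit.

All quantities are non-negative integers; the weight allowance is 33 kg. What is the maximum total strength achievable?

Take 3×F, 2×Z, and 1×V: weight 31 ≤ 33, strength 3·10 + 2·11 + 1·6 = 58.
Z has the best ratio (11/5) and is taken to its limit of 2; remaining capacity is filled optimally with the others.

58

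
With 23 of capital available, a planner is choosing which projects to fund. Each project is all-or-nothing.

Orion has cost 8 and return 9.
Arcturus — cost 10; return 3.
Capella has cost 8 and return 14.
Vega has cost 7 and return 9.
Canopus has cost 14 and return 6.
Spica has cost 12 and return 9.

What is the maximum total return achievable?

Orion + Capella + Vega: cost 8 + 8 + 7 = 23 ≤ 23, return 9 + 14 + 9 = 32.
Orion + Capella: cost 8 + 8 = 16 ≤ 23, return 9 + 14 = 23.
Capella + Vega: cost 8 + 7 = 15 ≤ 23, return 14 + 9 = 23.
Best is Orion, Capella, and Vega with total return 32.

32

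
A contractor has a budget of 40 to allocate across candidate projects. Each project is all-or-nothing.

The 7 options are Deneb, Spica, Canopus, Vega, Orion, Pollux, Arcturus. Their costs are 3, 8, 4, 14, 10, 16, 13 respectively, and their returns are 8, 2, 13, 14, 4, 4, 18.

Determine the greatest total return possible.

This is an integer program with binary decision variables.
Allowing fractional choices, the relaxed optimum would be about 55.4, but projects are indivisible.
Canopus + Vega + Arcturus: cost 4 + 14 + 13 = 31 ≤ 40, return 13 + 14 + 18 = 45.
Deneb + Canopus + Vega + Arcturus: cost 3 + 4 + 14 + 13 = 34 ≤ 40, return 8 + 13 + 14 + 18 = 53.
Spica + Canopus + Vega + Arcturus: cost 8 + 4 + 14 + 13 = 39 ≤ 40, return 2 + 13 + 14 + 18 = 47.
Best is Deneb, Canopus, Vega, and Arcturus with total return 53.

53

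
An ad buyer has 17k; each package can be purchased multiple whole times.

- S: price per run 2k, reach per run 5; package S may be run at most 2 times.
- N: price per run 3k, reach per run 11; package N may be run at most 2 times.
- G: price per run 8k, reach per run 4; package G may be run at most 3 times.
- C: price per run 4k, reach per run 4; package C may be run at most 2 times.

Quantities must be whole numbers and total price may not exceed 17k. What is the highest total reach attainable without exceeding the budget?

36

This is a bounded integer knapsack.
Take 2×S, 2×N, and 1×C: price 14 ≤ 17, reach 2·5 + 2·11 + 1·4 = 36.
N has the best ratio (11/3) and is taken to its limit of 2; remaining capacity is filled optimally with the others.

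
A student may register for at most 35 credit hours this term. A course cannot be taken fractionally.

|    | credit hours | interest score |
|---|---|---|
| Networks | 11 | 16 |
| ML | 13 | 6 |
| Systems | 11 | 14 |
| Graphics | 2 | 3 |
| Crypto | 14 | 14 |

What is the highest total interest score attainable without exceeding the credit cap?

Networks + Systems + Graphics: credit hours 11 + 11 + 2 = 24 ≤ 35, interest score 16 + 14 + 3 = 33.
Networks + Graphics + Crypto: credit hours 11 + 2 + 14 = 27 ≤ 35, interest score 16 + 3 + 14 = 33.
Networks + ML + Systems: credit hours 11 + 13 + 11 = 35 ≤ 35, interest score 16 + 6 + 14 = 36.
Best is Networks, ML, and Systems with total interest score 36.

36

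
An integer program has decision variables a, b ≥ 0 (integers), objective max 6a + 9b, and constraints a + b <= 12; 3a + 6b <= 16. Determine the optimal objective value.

The continuous relaxation peaks at (5.33, 0) with value 32.00; rounding to a feasible lattice point costs some objective.
(a,b)=(5,0): 1·5+1·0=5≤12, 3·5+6·0=15≤16, objective 30.
(a,b)=(4,0): 1·4+1·0=4≤12, 3·4+6·0=12≤16, objective 24.
No feasible integer point exceeds 30.

30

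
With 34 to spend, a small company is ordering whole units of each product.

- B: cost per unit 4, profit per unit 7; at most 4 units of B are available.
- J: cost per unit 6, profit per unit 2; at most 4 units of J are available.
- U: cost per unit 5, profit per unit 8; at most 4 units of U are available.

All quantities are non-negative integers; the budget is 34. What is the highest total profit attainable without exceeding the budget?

Take 3×B and 4×U: cost 32 ≤ 34, profit 3·7 + 4·8 = 53.
No other integer combination yields more.

53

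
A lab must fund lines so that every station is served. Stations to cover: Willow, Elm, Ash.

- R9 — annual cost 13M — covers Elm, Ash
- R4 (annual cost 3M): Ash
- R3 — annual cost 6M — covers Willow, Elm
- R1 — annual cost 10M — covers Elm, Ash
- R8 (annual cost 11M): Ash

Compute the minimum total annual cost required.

Choose R4 and R3: together they cover Willow, Elm, Ash — every station.
Total annual cost: 3 + 6 = 9.

9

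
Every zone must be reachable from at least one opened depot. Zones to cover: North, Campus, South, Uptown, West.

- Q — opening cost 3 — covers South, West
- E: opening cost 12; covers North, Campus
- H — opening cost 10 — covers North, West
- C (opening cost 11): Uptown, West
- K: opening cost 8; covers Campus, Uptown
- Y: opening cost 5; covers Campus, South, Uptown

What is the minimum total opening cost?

This is an integer covering problem.
Choose H and Y: together they cover North, Campus, South, Uptown, West — every zone.
Total opening cost: 10 + 5 = 15.

15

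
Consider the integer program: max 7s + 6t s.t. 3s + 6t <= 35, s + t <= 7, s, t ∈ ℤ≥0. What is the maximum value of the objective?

49

(s,t)=(7,0): 3·7+6·0=21≤35, 1·7+1·0=7≤7, objective 49.
(s,t)=(6,1): 3·6+6·1=24≤35, 1·6+1·1=7≤7, objective 48.
(s,t)=(6,0): 3·6+6·0=18≤35, 1·6+1·0=6≤7, objective 42.
Maximum is 49 at (s,t)=(7,0).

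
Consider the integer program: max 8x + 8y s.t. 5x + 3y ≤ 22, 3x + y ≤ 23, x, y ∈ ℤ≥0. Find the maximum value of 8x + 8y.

56

The continuous relaxation peaks at (0, 7.33) with value 58.67; rounding to a feasible lattice point costs some objective.
(x,y)=(0,7): 5·0+3·7=21≤22, 3·0+1·7=7≤23, objective 56.
(x,y)=(0,6): 5·0+3·6=18≤22, 3·0+1·6=6≤23, objective 48.
The best lattice point is (0,7), giving 56.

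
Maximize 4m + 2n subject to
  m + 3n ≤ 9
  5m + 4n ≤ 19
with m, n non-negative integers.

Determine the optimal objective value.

14

Relaxing integrality, the LP optimum is 15.20 at (m,n) = (3.8, 0), which is not an integer point.
(m,n)=(3,1): 1·3+3·1=6≤9, 5·3+4·1=19≤19, objective 14.
(m,n)=(3,0): 1·3+3·0=3≤9, 5·3+4·0=15≤19, objective 12.
(m,n)=(2,2): 1·2+3·2=8≤9, 5·2+4·2=18≤19, objective 12.
The best lattice point is (3,1), giving 14.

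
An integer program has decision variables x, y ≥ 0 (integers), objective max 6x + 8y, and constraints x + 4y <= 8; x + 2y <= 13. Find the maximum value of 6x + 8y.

(x,y)=(8,0): 1·8+4·0=8≤8, 1·8+2·0=8≤13, objective 48.
(x,y)=(7,0): 1·7+4·0=7≤8, 1·7+2·0=7≤13, objective 42.
The best lattice point is (8,0), giving 48.

48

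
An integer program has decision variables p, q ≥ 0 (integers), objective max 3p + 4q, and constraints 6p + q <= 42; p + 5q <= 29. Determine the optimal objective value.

(p,q)=(6,4) is feasible, giving 34.
(p,q)=(5,4) is feasible, giving 31.
(p,q)=(6,3) is feasible, giving 30.
The best lattice point is (6,4), giving 34.

34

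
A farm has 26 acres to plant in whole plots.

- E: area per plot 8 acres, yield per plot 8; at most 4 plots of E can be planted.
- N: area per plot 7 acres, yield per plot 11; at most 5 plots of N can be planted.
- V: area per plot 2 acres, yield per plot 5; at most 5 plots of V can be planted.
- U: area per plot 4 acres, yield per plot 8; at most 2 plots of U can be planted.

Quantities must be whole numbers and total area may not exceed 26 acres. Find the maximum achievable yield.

52

This is a bounded integer knapsack.
V has the best ratio (5/2); taking only V gives at most 5×5 = 25 (stopped by the supply cap of 5).
Mixing does better — 1×N, 5×V, and 2×U: area 25 ≤ 26, yield 1·11 + 5·5 + 2·8 = 52.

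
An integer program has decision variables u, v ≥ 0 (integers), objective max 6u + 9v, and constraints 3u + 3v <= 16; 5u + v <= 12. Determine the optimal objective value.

45

Relaxing integrality, the LP optimum is 48.00 at (u,v) = (0, 5.33), which is not an integer point.
(u,v)=(0,5): 3·0+3·5=15≤16, 5·0+1·5=5≤12, objective 45.
(u,v)=(1,4): 3·1+3·4=15≤16, 5·1+1·4=9≤12, objective 42.
(u,v)=(0,4): 3·0+3·4=12≤16, 5·0+1·4=4≤12, objective 36.
Maximum is 45 at (u,v)=(0,5).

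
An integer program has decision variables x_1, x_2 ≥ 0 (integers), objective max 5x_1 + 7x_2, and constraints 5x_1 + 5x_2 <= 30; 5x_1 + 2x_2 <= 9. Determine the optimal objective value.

(x_1,x_2)=(0,4): 5·0+5·4=20≤30, 5·0+2·4=8≤9, objective 28.
(x_1,x_2)=(0,3): 5·0+5·3=15≤30, 5·0+2·3=6≤9, objective 21.
Maximum is 28 at (x_1,x_2)=(0,4).

28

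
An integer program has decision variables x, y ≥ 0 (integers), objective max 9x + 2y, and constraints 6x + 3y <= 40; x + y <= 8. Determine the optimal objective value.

Relaxing integrality, the LP optimum is 60.00 at (x,y) = (6.67, 0), which is not an integer point.
(x,y)=(6,1) is feasible, giving 56.
(x,y)=(6,0) is feasible, giving 54.
(x,y)=(5,2) is feasible, giving 49.
The best lattice point is (6,1), giving 56.

56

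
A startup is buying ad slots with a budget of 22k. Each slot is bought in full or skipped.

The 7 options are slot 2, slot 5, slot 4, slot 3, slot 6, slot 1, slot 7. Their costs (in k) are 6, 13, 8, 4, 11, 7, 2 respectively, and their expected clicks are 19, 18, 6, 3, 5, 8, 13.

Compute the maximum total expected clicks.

This is an integer program with binary decision variables.
slot 2 + slot 3 + slot 1 + slot 7: cost 6 + 4 + 7 + 2 = 19 ≤ 22, expected clicks 19 + 3 + 8 + 13 = 43.
slot 2 + slot 5 + slot 7: cost 6 + 13 + 2 = 21 ≤ 22, expected clicks 19 + 18 + 13 = 50.
Best is slot 2, slot 5, and slot 7 with total expected clicks 50.

50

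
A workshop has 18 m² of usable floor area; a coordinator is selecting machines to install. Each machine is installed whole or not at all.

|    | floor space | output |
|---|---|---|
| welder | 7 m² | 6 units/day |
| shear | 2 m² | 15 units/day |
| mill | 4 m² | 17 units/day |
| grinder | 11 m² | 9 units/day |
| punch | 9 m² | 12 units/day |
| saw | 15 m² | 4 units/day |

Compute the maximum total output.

shear + mill + grinder: floor space 2 + 4 + 11 = 17 ≤ 18, output 15 + 17 + 9 = 41.
shear + mill + punch: floor space 2 + 4 + 9 = 15 ≤ 18, output 15 + 17 + 12 = 44.
Best is shear, mill, and punch with total output 44.

44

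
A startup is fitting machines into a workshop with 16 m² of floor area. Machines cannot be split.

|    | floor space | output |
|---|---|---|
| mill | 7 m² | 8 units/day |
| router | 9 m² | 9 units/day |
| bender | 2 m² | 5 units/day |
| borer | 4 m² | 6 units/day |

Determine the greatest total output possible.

20

Allowing fractional choices, the relaxed optimum would be about 22.0, but machines are indivisible.
router + bender + borer: floor space 9 + 2 + 4 = 15 ≤ 16, output 9 + 5 + 6 = 20.
mill + bender + borer: floor space 7 + 2 + 4 = 13 ≤ 16, output 8 + 5 + 6 = 19.
mill + router: floor space 7 + 9 = 16 ≤ 16, output 8 + 9 = 17.
Best is router, bender, and borer with total output 20.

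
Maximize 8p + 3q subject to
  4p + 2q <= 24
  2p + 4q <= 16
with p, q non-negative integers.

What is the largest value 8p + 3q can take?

48

(p,q)=(6,0): 4·6+2·0=24≤24, 2·6+4·0=12≤16, objective 48.
(p,q)=(5,1): 4·5+2·1=22≤24, 2·5+4·1=14≤16, objective 43.
(p,q)=(5,0): 4·5+2·0=20≤24, 2·5+4·0=10≤16, objective 40.
The best lattice point is (6,0), giving 48.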